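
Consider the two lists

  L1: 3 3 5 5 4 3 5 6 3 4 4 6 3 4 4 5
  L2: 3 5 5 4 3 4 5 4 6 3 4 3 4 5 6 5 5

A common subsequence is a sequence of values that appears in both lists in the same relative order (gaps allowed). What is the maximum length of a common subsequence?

12

Pick 3 (L1 #2, L2 #1); then 5 (L1 #3, L2 #2); then 5 (L1 #4, L2 #3); then 4 (L1 #5, L2 #4); then 3 (L1 #6, L2 #5); then 5 (L1 #7, L2 #7); then 6 (L1 #8, L2 #9); then 3 (L1 #9, L2 #10); then 4 (L1 #10, L2 #11); then 4 (L1 #11, L2 #13); then 6 (L1 #12, L2 #15); then 5 (L1 #16, L2 #17); all 12 values appear in both, in order. The LCS DP gives dp[16][17] = 12, so this is optimal.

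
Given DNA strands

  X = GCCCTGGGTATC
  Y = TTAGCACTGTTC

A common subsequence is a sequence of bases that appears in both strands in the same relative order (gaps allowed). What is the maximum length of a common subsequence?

Let dp[i][j] be the LCS length of the first i bases of X and the first j bases of Y. dp[i][j] = dp[i-1][j-1]+1 when the i-th and j-th bases match, else max(dp[i-1][j], dp[i][j-1]).
    ·  T  T  A  G  C  A  C  T  G  T  T  C
 ·  0  0  0  0  0  0  0  0  0  0  0  0  0
 G  0  0  0  0  1  1  1  1  1  1  1  1  1
 C  0  0  0  0  1  2  2  2  2  2  2  2  2
 C  0  0  0  0  1  2  2  3  3  3  3  3  3
 C  0  0  0  0  1  2  2  3  3  3  3  3  4
 T  0  1  1  1  1  2  2  3  4  4  4  4  4
 G  0  1  1  1  2  2  2  3  4  5  5  5  5
 G  0  1  1  1  2  2  2  3  4  5  5  5  5
 G  0  1  1  1  2  2  2  3  4  5  5  5  5
 T  0  1  2  2  2  2  2  3  4  5  6  6  6
 A  0  1  2  3  3  3  3  3  4  5  6  6  6
 T  0  1  2  3  3  3  3  3  4  5  6  7  7
 C  0  1  2  3  3  4  4  4  4  5  6  7  8
dp[12][12] = 8. One LCS (by backtracking along matches): GCCTGTTC.

8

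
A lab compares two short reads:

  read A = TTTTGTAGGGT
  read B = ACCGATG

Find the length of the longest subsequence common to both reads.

3

Taking G at read A[5]=read B[4], then T at read A[6]=read B[6], then G at read A[10]=read B[7] gives a common subsequence of length 3, and the DP table's final entry dp[11][7] is also 3, so no common subsequence is longer.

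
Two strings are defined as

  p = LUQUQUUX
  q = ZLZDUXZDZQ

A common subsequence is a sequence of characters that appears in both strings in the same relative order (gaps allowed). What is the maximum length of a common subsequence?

Let dp[i][j] be the LCS length of the first i characters of p and the first j characters of q. dp[i][j] = dp[i-1][j-1]+1 when the i-th and j-th characters match, else max(dp[i-1][j], dp[i][j-1]).
    ·  Z  L  Z  D  U  X  Z  D  Z  Q
 ·  0  0  0  0  0  0  0  0  0  0  0
 L  0  0  1  1  1  1  1  1  1  1  1
 U  0  0  1  1  1  2  2  2  2  2  2
 Q  0  0  1  1  1  2  2  2  2  2  3
 U  0  0  1  1  1  2  2  2  2  2  3
 Q  0  0  1  1  1  2  2  2  2  2  3
 U  0  0  1  1  1  2  2  2  2  2  3
 U  0  0  1  1  1  2  2  2  2  2  3
 X  0  0  1  1  1  2  3  3  3  3  3
dp[8][10] = 3. One LCS (by backtracking along matches): LUQ.

3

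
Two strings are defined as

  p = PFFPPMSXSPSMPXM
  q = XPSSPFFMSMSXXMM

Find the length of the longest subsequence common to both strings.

Match P [1,5], F [2,6], F [3,7], M [6,10], S [7,11], X [8,13], M [12,14], M [15,15] — 8 characters in the same relative order in both. dp[15][15] = 8 confirms this is the maximum.

8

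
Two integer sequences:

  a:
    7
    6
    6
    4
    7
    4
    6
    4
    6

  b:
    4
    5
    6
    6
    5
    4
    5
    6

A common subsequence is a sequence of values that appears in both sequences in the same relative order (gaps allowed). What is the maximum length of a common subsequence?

Pick 6 at a[2]=b[3], 6 at a[3]=b[4], 4 at a[4]=b[6], 6 at a[9]=b[8]; all 4 values appear in both, in order. Since dp[9][8] = 4, nothing longer is possible.

4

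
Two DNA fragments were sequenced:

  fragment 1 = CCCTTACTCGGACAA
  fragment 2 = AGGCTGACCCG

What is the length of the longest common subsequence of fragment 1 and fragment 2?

6

Pick C [3,4], T [4,5], A [6,7], C [7,9], C [9,10], G [11,11]; all 6 bases appear in both, in order. dp[15][11] = 6 confirms this is the maximum.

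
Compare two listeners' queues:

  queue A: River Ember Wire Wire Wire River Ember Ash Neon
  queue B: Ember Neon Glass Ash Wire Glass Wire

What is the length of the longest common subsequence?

3

One common subsequence of length 3: Ember at queue A[2]=queue B[1] → Wire at queue A[3]=queue B[5] → Wire at queue A[5]=queue B[7]. Since dp[9][7] = 3, nothing longer is possible.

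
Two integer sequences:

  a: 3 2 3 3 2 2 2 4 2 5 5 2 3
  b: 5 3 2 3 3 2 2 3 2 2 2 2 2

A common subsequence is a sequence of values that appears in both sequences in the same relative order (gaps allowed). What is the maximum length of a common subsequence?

9

Match 3 [1,2] → 2 [2,3] → 3 [3,5] → 3 [4,8] → 2 [5,9] → 2 [6,10] → 2 [7,11] → 2 [9,12] → 2 [12,13] — 9 values in the same relative order in both. dp[13][13] = 9 confirms this is the maximum.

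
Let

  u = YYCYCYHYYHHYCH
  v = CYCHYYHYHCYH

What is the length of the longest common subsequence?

Taking C [3,1], then Y [4,2], then C [5,3], then H [7,4], then Y [8,5], then Y [9,6], then H [10,7], then H [11,9], then Y [12,11], then H [14,12] gives a common subsequence of length 10. dp[14][12] = 10 confirms this is the maximum.

10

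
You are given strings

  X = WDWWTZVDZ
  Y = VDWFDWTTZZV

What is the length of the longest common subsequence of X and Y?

Taking W [1,3] → D [2,5] → W [3,6] → T [5,8] → Z [6,10] → V [7,11] gives a common subsequence of length 6. dp[9][11] = 6 confirms this is the maximum.

6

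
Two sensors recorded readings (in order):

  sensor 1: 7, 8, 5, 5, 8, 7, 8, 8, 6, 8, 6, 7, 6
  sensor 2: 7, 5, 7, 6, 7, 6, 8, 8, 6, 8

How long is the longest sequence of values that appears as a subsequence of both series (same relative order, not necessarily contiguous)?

7

Pick 7 (sensor 1 #1, sensor 2 #1); then 5 (sensor 1 #3, sensor 2 #2); then 7 (sensor 1 #6, sensor 2 #5); then 8 (sensor 1 #7, sensor 2 #7); then 8 (sensor 1 #8, sensor 2 #8); then 6 (sensor 1 #9, sensor 2 #9); then 8 (sensor 1 #10, sensor 2 #10); all 7 values appear in both, in order. Since dp[13][10] = 7, nothing longer is possible.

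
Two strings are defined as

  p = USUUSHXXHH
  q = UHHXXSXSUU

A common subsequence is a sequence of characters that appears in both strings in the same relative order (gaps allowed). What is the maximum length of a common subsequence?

Let dp[i][j] be the LCS length of the first i characters of p and the first j characters of q. dp[i][j] = dp[i-1][j-1]+1 when the i-th and j-th characters match, else max(dp[i-1][j], dp[i][j-1]).
    ·  U  H  H  X  X  S  X  S  U  U
 ·  0  0  0  0  0  0  0  0  0  0  0
 U  0  1  1  1  1  1  1  1  1  1  1
 S  0  1  1  1  1  1  2  2  2  2  2
 U  0  1  1  1  1  1  2  2  2  3  3
 U  0  1  1  1  1  1  2  2  2  3  4
 S  0  1  1  1  1  1  2  2  3  3  4
 H  0  1  2  2  2  2  2  2  3  3  4
 X  0  1  2  2  3  3  3  3  3  3  4
 X  0  1  2  2  3  4  4  4  4  4  4
 H  0  1  2  3  3  4  4  4  4  4  4
 H  0  1  2  3  3  4  4  4  4  4  4
dp[10][10] = 4. One LCS (by backtracking along matches): USUU.

4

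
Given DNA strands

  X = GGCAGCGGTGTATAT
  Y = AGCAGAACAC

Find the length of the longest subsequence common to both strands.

One common subsequence of length 6: G (X #2, Y #2); then C (X #3, Y #3); then A (X #4, Y #4); then G (X #5, Y #5); then C (X #6, Y #8); then A (X #12, Y #9), and the DP table's final entry dp[15][10] is also 6, so no common subsequence is longer.

6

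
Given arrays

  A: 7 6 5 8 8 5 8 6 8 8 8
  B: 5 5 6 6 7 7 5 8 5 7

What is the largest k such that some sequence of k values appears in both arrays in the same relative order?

Match 7 (A #1, B #6) → 5 (A #3, B #7) → 8 (A #5, B #8) → 5 (A #6, B #9) — 4 values in the same relative order in both. The LCS DP gives dp[11][10] = 4, so this is optimal.

4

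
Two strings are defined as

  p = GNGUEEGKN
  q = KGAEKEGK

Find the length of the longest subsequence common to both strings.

5

Pick G [1,2], then E [5,4], then E [6,6], then G [7,7], then K [8,8]; all 5 characters appear in both, in order. Since dp[9][8] = 5, nothing longer is possible.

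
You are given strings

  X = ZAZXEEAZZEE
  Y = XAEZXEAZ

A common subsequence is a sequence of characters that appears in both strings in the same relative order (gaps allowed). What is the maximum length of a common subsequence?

One common subsequence of length 6: A [2,2] → Z [3,4] → X [4,5] → E [6,6] → A [7,7] → Z [9,8], and the DP table's final entry dp[11][8] is also 6, so no common subsequence is longer.

6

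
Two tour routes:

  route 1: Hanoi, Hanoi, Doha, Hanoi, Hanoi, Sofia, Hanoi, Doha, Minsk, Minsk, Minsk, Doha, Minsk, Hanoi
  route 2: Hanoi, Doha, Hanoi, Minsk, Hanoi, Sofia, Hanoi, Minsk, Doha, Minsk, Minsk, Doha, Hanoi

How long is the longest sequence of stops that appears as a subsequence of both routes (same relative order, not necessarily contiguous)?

One common subsequence of length 11: Hanoi (route 1 #2, route 2 #1), then Doha (route 1 #3, route 2 #2), then Hanoi (route 1 #4, route 2 #3), then Hanoi (route 1 #5, route 2 #5), then Sofia (route 1 #6, route 2 #6), then Hanoi (route 1 #7, route 2 #7), then Doha (route 1 #8, route 2 #9), then Minsk (route 1 #10, route 2 #10), then Minsk (route 1 #11, route 2 #11), then Doha (route 1 #12, route 2 #12), then Hanoi (route 1 #14, route 2 #13). The LCS DP gives dp[14][13] = 11, so this is optimal.

11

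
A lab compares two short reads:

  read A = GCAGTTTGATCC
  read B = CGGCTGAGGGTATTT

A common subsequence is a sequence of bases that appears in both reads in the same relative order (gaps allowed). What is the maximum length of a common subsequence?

8

Match G (read A #1, read B #3) → C (read A #2, read B #4) → A (read A #3, read B #7) → G (read A #4, read B #10) → T (read A #5, read B #11) → T (read A #6, read B #13) → T (read A #7, read B #14) → T (read A #10, read B #15) — 8 bases in the same relative order in both. dp[12][15] = 8 confirms this is the maximum.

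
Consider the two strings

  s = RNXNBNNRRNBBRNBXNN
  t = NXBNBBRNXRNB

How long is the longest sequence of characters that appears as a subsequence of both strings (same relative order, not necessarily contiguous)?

10

Match N at s[2]=t[1], X at s[3]=t[2], B at s[5]=t[3], N at s[10]=t[4], B at s[11]=t[5], B at s[12]=t[6], R at s[13]=t[7], N at s[14]=t[8], X at s[16]=t[9], N at s[17]=t[11] — 10 characters in the same relative order in both. dp[18][12] = 10 confirms this is the maximum.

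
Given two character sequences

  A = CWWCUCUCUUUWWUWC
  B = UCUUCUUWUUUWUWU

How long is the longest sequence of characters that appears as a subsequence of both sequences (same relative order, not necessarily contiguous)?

One common subsequence of length 10: C [1,2], C [4,5], U [5,6], U [7,7], U [9,9], U [10,10], U [11,11], W [12,12], W [13,14], U [14,15]. The LCS DP gives dp[16][15] = 10, so this is optimal.

10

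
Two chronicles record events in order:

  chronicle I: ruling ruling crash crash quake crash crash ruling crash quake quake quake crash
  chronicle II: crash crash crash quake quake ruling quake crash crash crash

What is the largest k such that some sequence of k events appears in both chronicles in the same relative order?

Pick crash [6,1], crash [7,2], crash [9,3], quake [10,4], quake [11,5], quake [12,7], crash [13,10]; all 7 events appear in both, in order, and the DP table's final entry dp[13][10] is also 7, so no common subsequence is longer.

7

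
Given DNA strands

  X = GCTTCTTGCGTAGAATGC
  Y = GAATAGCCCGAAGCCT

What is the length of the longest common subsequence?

9

Pick G at X[1]=Y[6]; then C at X[2]=Y[7]; then C at X[5]=Y[8]; then C at X[9]=Y[9]; then G at X[13]=Y[10]; then A at X[14]=Y[11]; then A at X[15]=Y[12]; then G at X[17]=Y[13]; then C at X[18]=Y[15]; all 9 bases appear in both, in order, and the DP table's final entry dp[18][16] is also 9, so no common subsequence is longer.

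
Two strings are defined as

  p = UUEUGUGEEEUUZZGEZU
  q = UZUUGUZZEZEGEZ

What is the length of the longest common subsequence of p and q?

Pick U [1,1], U [2,3], U [4,4], G [5,5], U [6,6], E [8,9], E [10,11], G [15,12], E [16,13], Z [17,14]; all 10 characters appear in both, in order. Since dp[18][14] = 10, nothing longer is possible.

10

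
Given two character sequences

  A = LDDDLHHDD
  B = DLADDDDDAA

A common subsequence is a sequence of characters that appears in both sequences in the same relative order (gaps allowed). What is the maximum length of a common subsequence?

One common subsequence of length 6: L [1,2], D [2,4], D [3,5], D [4,6], D [8,7], D [9,8]. Since dp[9][10] = 6, nothing longer is possible.

6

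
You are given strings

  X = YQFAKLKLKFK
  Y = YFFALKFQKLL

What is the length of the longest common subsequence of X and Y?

Pick Y at X[1]=Y[1], F at X[3]=Y[3], A at X[4]=Y[4], L at X[8]=Y[5], K at X[9]=Y[6], F at X[10]=Y[7], K at X[11]=Y[9]; all 7 characters appear in both, in order. Since dp[11][11] = 7, nothing longer is possible.

7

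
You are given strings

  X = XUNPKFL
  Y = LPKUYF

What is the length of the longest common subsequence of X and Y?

Match P at X[4]=Y[2]; then K at X[5]=Y[3]; then F at X[6]=Y[6] — 3 characters in the same relative order in both. Since dp[7][6] = 3, nothing longer is possible.

3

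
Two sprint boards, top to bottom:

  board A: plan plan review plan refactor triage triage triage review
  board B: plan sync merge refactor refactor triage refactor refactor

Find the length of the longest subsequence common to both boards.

3

Pick plan (board A #1, board B #1), then refactor (board A #5, board B #5), then triage (board A #6, board B #6); all 3 tasks appear in both, in order. Since dp[9][8] = 3, nothing longer is possible.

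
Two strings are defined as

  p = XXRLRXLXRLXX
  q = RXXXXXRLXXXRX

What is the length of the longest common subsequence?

Match X (p #1, q #5); then X (p #2, q #6); then R (p #3, q #7); then L (p #4, q #8); then X (p #6, q #10); then X (p #8, q #11); then R (p #9, q #12); then X (p #12, q #13) — 8 characters in the same relative order in both. The LCS DP gives dp[12][13] = 8, so this is optimal.

8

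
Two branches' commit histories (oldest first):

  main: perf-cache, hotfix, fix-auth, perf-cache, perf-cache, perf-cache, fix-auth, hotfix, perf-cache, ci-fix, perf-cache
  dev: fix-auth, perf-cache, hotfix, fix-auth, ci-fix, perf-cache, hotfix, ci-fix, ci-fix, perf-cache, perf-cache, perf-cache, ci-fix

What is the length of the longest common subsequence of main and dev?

Taking perf-cache [1,2] → hotfix [2,3] → fix-auth [3,4] → perf-cache [4,6] → perf-cache [5,10] → perf-cache [6,11] → perf-cache [9,12] → ci-fix [10,13] gives a common subsequence of length 8. The LCS DP gives dp[11][13] = 8, so this is optimal.

8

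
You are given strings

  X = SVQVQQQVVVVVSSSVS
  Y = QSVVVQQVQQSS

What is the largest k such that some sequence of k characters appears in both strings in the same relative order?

8

One common subsequence of length 8: S (X #1, Y #2) → V (X #2, Y #5) → Q (X #3, Y #7) → V (X #4, Y #8) → Q (X #6, Y #9) → Q (X #7, Y #10) → S (X #15, Y #11) → S (X #17, Y #12). dp[17][12] = 8 confirms this is the maximum.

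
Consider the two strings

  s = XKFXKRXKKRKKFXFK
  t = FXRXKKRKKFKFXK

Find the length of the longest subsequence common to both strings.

12

Taking F (s #3, t #1); then X (s #4, t #2); then R (s #6, t #3); then X (s #7, t #4); then K (s #8, t #5); then K (s #9, t #6); then R (s #10, t #7); then K (s #11, t #9); then K (s #12, t #11); then F (s #13, t #12); then X (s #14, t #13); then K (s #16, t #14) gives a common subsequence of length 12. dp[16][14] = 12 confirms this is the maximum.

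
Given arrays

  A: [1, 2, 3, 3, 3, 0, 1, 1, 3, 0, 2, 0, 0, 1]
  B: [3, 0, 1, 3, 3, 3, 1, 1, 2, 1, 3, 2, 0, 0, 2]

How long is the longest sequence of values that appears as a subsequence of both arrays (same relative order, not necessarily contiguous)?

One common subsequence of length 10: 1 at A[1]=B[3], then 3 at A[3]=B[4], then 3 at A[4]=B[5], then 3 at A[5]=B[6], then 1 at A[7]=B[8], then 1 at A[8]=B[10], then 3 at A[9]=B[11], then 2 at A[11]=B[12], then 0 at A[12]=B[13], then 0 at A[13]=B[14]. The LCS DP gives dp[14][15] = 10, so this is optimal.

10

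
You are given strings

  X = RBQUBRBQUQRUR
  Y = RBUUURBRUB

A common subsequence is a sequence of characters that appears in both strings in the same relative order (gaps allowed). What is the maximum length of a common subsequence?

7

Pick R at X[1]=Y[1], B at X[2]=Y[2], U at X[4]=Y[5], R at X[6]=Y[6], B at X[7]=Y[7], R at X[11]=Y[8], U at X[12]=Y[9]; all 7 characters appear in both, in order. The LCS DP gives dp[13][10] = 7, so this is optimal.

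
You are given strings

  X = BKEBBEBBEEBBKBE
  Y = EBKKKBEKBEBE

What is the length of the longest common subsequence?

8

One common subsequence of length 8: B at X[1]=Y[2] → K at X[2]=Y[5] → B at X[5]=Y[6] → E at X[6]=Y[7] → B at X[8]=Y[9] → E at X[10]=Y[10] → B at X[14]=Y[11] → E at X[15]=Y[12]. Since dp[15][12] = 8, nothing longer is possible.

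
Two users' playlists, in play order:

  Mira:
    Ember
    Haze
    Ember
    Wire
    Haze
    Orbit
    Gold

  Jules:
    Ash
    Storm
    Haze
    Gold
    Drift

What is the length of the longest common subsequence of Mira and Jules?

Pick Haze at Mira[5]=Jules[3]; then Gold at Mira[7]=Jules[4]; all 2 songs appear in both, in order. Since dp[7][5] = 2, nothing longer is possible.

2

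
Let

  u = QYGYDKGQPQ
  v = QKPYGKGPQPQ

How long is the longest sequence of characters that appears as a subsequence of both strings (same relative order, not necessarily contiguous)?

8

Taking Q at u[1]=v[1]; then Y at u[2]=v[4]; then G at u[3]=v[5]; then K at u[6]=v[6]; then G at u[7]=v[7]; then Q at u[8]=v[9]; then P at u[9]=v[10]; then Q at u[10]=v[11] gives a common subsequence of length 8. Since dp[10][11] = 8, nothing longer is possible.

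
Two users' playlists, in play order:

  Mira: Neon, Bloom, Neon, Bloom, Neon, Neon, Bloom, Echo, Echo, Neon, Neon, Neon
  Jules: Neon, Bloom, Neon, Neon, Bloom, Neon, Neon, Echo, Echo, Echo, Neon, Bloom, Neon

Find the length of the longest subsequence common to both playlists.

10

Match Neon at Mira[1]=Jules[1], then Bloom at Mira[2]=Jules[2], then Neon at Mira[3]=Jules[4], then Bloom at Mira[4]=Jules[5], then Neon at Mira[5]=Jules[6], then Neon at Mira[6]=Jules[7], then Echo at Mira[8]=Jules[9], then Echo at Mira[9]=Jules[10], then Neon at Mira[10]=Jules[11], then Neon at Mira[12]=Jules[13] — 10 songs in the same relative order in both. Since dp[12][13] = 10, nothing longer is possible.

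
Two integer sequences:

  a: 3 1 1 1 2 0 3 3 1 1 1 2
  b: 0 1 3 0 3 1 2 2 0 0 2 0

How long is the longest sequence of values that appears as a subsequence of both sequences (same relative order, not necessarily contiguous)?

5

Let dp[i][j] be the LCS length of the first i values of a and the first j values of b. dp[i][j] = dp[i-1][j-1]+1 when the i-th and j-th values match, else max(dp[i-1][j], dp[i][j-1]).
    ·  0  1  3  0  3  1  2  2  0  0  2  0
 ·  0  0  0  0  0  0  0  0  0  0  0  0  0
 3  0  0  0  1  1  1  1  1  1  1  1  1  1
 1  0  0  1  1  1  1  2  2  2  2  2  2  2
 1  0  0  1  1  1  1  2  2  2  2  2  2  2
 1  0  0  1  1  1  1  2  2  2  2  2  2  2
 2  0  0  1  1  1  1  2  3  3  3  3  3  3
 0  0  1  1  1  2  2  2  3  3  4  4  4  4
 3  0  1  1  2  2  3  3  3  3  4  4  4  4
 3  0  1  1  2  2  3  3  3  3  4  4  4  4
 1  0  1  2  2  2  3  4  4  4  4  4  4  4
 1  0  1  2  2  2  3  4  4  4  4  4  4  4
 1  0  1  2  2  2  3  4  4  4  4  4  4  4
 2  0  1  2  2  2  3  4  5  5  5  5  5  5
dp[12][12] = 5. One LCS (by backtracking along matches): 3, 1, 2, 0, 2.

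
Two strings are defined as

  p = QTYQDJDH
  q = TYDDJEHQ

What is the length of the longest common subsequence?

Pick T (p #2, q #1); then Y (p #3, q #2); then D (p #5, q #4); then J (p #6, q #5); then H (p #8, q #7); all 5 characters appear in both, in order. Since dp[8][8] = 5, nothing longer is possible.

5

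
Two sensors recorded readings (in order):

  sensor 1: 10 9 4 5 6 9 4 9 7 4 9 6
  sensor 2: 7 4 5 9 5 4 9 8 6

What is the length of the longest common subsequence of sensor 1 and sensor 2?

6

Let dp[i][j] be the LCS length of the first i values of sensor 1 and the first j values of sensor 2. dp[i][j] = dp[i-1][j-1]+1 when the i-th and j-th values match, else max(dp[i-1][j], dp[i][j-1]).
    ·  7  4  5  9  5  4  9  8  6
 ·  0  0  0  0  0  0  0  0  0  0
10  0  0  0  0  0  0  0  0  0  0
 9  0  0  0  0  1  1  1  1  1  1
 4  0  0  1  1  1  1  2  2  2  2
 5  0  0  1  2  2  2  2  2  2  2
 6  0  0  1  2  2  2  2  2  2  3
 9  0  0  1  2  3  3  3  3  3  3
 4  0  0  1  2  3  3  4  4  4  4
 9  0  0  1  2  3  3  4  5  5  5
 7  0  1  1  2  3  3  4  5  5  5
 4  0  1  2  2  3  3  4  5  5  5
 9  0  1  2  2  3  3  4  5  5  5
 6  0  1  2  2  3  3  4  5  5  6
dp[12][9] = 6. One LCS (by backtracking along matches): 4, 5, 9, 4, 9, 6.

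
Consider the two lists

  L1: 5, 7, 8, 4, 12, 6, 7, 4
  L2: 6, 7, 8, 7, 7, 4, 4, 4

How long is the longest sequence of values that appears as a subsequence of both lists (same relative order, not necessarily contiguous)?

Match 7 [2,2]; then 8 [3,3]; then 4 [4,7]; then 4 [8,8] — 4 values in the same relative order in both. Since dp[8][8] = 4, nothing longer is possible.

4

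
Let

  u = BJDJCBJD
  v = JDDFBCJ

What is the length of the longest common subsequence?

4

One common subsequence of length 4: J (u #2, v #1), then D (u #3, v #3), then C (u #5, v #6), then J (u #7, v #7), and the DP table's final entry dp[8][7] is also 4, so no common subsequence is longer.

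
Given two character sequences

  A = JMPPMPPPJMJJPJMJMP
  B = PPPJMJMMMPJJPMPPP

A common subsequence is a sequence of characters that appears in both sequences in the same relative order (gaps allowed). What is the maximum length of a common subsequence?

11

One common subsequence of length 11: P at A[6]=B[1]; then P at A[7]=B[2]; then P at A[8]=B[3]; then J at A[9]=B[4]; then M at A[10]=B[5]; then J at A[11]=B[6]; then P at A[13]=B[10]; then J at A[14]=B[11]; then J at A[16]=B[12]; then M at A[17]=B[14]; then P at A[18]=B[17]. The LCS DP gives dp[18][17] = 11, so this is optimal.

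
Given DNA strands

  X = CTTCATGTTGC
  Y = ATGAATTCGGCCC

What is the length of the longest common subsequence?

7

Match A at X[5]=Y[1] → T at X[6]=Y[2] → G at X[7]=Y[3] → T at X[8]=Y[6] → T at X[9]=Y[7] → G at X[10]=Y[10] → C at X[11]=Y[13] — 7 bases in the same relative order in both. The LCS DP gives dp[11][13] = 7, so this is optimal.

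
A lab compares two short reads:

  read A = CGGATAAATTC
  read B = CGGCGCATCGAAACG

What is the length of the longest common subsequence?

One common subsequence of length 9: C [1,1]; then G [2,3]; then G [3,5]; then A [4,7]; then T [5,8]; then A [6,11]; then A [7,12]; then A [8,13]; then C [11,14]. The LCS DP gives dp[11][15] = 9, so this is optimal.

9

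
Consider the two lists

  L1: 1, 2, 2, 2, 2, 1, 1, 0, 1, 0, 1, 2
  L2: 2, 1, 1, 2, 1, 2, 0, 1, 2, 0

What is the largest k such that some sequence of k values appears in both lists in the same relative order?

Taking 2 (L1 #5, L2 #1) → 1 (L1 #6, L2 #2) → 1 (L1 #7, L2 #3) → 1 (L1 #9, L2 #5) → 0 (L1 #10, L2 #7) → 1 (L1 #11, L2 #8) → 2 (L1 #12, L2 #9) gives a common subsequence of length 7, and the DP table's final entry dp[12][10] is also 7, so no common subsequence is longer.

7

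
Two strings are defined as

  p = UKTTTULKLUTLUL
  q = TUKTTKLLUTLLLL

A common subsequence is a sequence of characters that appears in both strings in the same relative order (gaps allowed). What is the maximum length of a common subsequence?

One common subsequence of length 10: U [1,2], K [2,3], T [3,4], T [4,5], L [7,7], L [9,8], U [10,9], T [11,10], L [12,13], L [14,14]. Since dp[14][14] = 10, nothing longer is possible.

10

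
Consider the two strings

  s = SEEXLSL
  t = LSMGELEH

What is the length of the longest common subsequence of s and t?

One common subsequence of length 3: S [1,2]; then E [2,5]; then E [3,7]. The LCS DP gives dp[7][8] = 3, so this is optimal.

3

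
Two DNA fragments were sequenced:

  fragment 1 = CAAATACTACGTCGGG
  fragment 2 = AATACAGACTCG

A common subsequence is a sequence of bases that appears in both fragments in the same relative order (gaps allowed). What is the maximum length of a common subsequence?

Match A at fragment 1[3]=fragment 2[1], then A at fragment 1[4]=fragment 2[2], then T at fragment 1[5]=fragment 2[3], then A at fragment 1[6]=fragment 2[4], then C at fragment 1[7]=fragment 2[5], then A at fragment 1[9]=fragment 2[8], then C at fragment 1[10]=fragment 2[9], then T at fragment 1[12]=fragment 2[10], then C at fragment 1[13]=fragment 2[11], then G at fragment 1[16]=fragment 2[12] — 10 bases in the same relative order in both. dp[16][12] = 10 confirms this is the maximum.

10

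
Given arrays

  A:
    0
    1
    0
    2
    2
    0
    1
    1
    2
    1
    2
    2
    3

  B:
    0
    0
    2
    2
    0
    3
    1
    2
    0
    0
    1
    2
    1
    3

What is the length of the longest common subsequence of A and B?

Pick 0 [1,1] → 0 [3,2] → 2 [4,3] → 2 [5,4] → 0 [6,5] → 1 [7,7] → 1 [8,11] → 2 [9,12] → 1 [10,13] → 3 [13,14]; all 10 values appear in both, in order. dp[13][14] = 10 confirms this is the maximum.

10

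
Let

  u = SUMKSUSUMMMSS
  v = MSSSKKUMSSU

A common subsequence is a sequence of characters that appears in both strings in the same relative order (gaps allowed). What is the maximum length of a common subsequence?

Let dp[i][j] be the LCS length of the first i characters of u and the first j characters of v. dp[i][j] = dp[i-1][j-1]+1 when the i-th and j-th characters match, else max(dp[i-1][j], dp[i][j-1]).
    ·  M  S  S  S  K  K  U  M  S  S  U
 ·  0  0  0  0  0  0  0  0  0  0  0  0
 S  0  0  1  1  1  1  1  1  1  1  1  1
 U  0  0  1  1  1  1  1  2  2  2  2  2
 M  0  1  1  1  1  1  1  2  3  3  3  3
 K  0  1  1  1  1  2  2  2  3  3  3  3
 S  0  1  2  2  2  2  2  2  3  4  4  4
 U  0  1  2  2  2  2  2  3  3  4  4  5
 S  0  1  2  3  3  3  3  3  3  4  5  5
 U  0  1  2  3  3  3  3  4  4  4  5  6
 M  0  1  2  3  3  3  3  4  5  5  5  6
 M  0  1  2  3  3  3  3  4  5  5  5  6
 M  0  1  2  3  3  3  3  4  5  5  5  6
 S  0  1  2  3  4  4  4  4  5  6  6  6
 S  0  1  2  3  4  4  4  4  5  6  7  7
dp[13][11] = 7. One LCS (by backtracking along matches): SSSUMSS.

7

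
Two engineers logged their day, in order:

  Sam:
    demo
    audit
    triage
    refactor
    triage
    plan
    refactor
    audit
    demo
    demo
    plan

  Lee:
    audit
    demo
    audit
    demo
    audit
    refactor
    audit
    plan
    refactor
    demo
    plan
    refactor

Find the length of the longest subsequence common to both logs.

7

Match demo (Sam #1, Lee #4), then audit (Sam #2, Lee #5), then refactor (Sam #4, Lee #6), then plan (Sam #6, Lee #8), then refactor (Sam #7, Lee #9), then demo (Sam #10, Lee #10), then plan (Sam #11, Lee #11) — 7 tasks in the same relative order in both. dp[11][12] = 7 confirms this is the maximum.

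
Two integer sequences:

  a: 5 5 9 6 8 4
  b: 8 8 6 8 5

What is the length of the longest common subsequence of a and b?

One common subsequence of length 2: 6 at a[4]=b[3], then 8 at a[5]=b[4]. The LCS DP gives dp[6][5] = 2, so this is optimal.

2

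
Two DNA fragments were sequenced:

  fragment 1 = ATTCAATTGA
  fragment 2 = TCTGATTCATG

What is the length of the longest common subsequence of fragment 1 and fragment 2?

Pick A at fragment 1[1]=fragment 2[5] → T at fragment 1[2]=fragment 2[6] → T at fragment 1[3]=fragment 2[7] → C at fragment 1[4]=fragment 2[8] → A at fragment 1[6]=fragment 2[9] → T at fragment 1[8]=fragment 2[10] → G at fragment 1[9]=fragment 2[11]; all 7 bases appear in both, in order, and the DP table's final entry dp[10][11] is also 7, so no common subsequence is longer.

7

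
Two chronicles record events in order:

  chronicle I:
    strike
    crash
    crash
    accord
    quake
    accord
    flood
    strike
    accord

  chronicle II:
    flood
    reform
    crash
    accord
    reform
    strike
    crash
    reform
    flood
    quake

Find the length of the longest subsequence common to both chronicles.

3

Taking strike [1,6], crash [2,7], quake [5,10] gives a common subsequence of length 3. The LCS DP gives dp[9][10] = 3, so this is optimal.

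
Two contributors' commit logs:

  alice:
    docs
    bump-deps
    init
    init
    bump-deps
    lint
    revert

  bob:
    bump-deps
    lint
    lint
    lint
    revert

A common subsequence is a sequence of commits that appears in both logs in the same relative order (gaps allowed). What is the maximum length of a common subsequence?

Pick bump-deps [2,1]; then lint [6,4]; then revert [7,5]; all 3 commits appear in both, in order. dp[7][5] = 3 confirms this is the maximum.

3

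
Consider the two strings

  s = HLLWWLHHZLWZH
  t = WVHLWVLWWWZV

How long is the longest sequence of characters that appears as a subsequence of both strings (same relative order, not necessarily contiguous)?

7

One common subsequence of length 7: H at s[1]=t[3] → L at s[2]=t[4] → L at s[3]=t[7] → W at s[4]=t[8] → W at s[5]=t[9] → W at s[11]=t[10] → Z at s[12]=t[11]. Since dp[13][12] = 7, nothing longer is possible.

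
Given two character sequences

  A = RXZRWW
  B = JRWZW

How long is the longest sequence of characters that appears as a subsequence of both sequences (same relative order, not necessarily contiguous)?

One common subsequence of length 3: R (A #1, B #2), Z (A #3, B #4), W (A #6, B #5). dp[6][5] = 3 confirms this is the maximum.

3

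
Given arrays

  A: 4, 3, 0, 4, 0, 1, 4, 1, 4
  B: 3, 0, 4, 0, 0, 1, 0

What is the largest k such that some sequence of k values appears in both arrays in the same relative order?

Let dp[i][j] be the LCS length of the first i values of A and the first j values of B. dp[i][j] = dp[i-1][j-1]+1 when the i-th and j-th values match, else max(dp[i-1][j], dp[i][j-1]).
    ·  3  0  4  0  0  1  0
 ·  0  0  0  0  0  0  0  0
 4  0  0  0  1  1  1  1  1
 3  0  1  1  1  1  1  1  1
 0  0  1  2  2  2  2  2  2
 4  0  1  2  3  3  3  3  3
 0  0  1  2  3  4  4  4  4
 1  0  1  2  3  4  4  5  5
 4  0  1  2  3  4  4  5  5
 1  0  1  2  3  4  4  5  5
 4  0  1  2  3  4  4  5  5
dp[9][7] = 5. One LCS (by backtracking along matches): 3, 0, 4, 0, 1.

5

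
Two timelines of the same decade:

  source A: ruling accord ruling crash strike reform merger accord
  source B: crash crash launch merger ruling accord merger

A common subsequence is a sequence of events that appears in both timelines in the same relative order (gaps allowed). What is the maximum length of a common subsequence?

Pick ruling (source A #1, source B #5), then accord (source A #2, source B #6), then merger (source A #7, source B #7); all 3 events appear in both, in order, and the DP table's final entry dp[8][7] is also 3, so no common subsequence is longer.

3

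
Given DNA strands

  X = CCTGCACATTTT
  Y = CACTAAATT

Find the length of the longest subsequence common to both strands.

7

Pick C (X #1, Y #1), C (X #2, Y #3), T (X #3, Y #4), A (X #6, Y #6), A (X #8, Y #7), T (X #11, Y #8), T (X #12, Y #9); all 7 bases appear in both, in order. The LCS DP gives dp[12][9] = 7, so this is optimal.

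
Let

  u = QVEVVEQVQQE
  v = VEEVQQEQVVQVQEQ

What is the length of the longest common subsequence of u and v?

9

One common subsequence of length 9: V (u #2, v #1), E (u #3, v #3), V (u #4, v #4), E (u #6, v #7), Q (u #7, v #8), V (u #8, v #10), Q (u #9, v #11), Q (u #10, v #13), E (u #11, v #14). Since dp[11][15] = 9, nothing longer is possible.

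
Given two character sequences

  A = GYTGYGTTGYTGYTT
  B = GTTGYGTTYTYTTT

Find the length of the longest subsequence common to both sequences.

Taking G [1,1]; then T [3,3]; then G [4,4]; then Y [5,5]; then G [6,6]; then T [7,7]; then T [8,8]; then Y [10,9]; then T [11,10]; then Y [13,11]; then T [14,13]; then T [15,14] gives a common subsequence of length 12. The LCS DP gives dp[15][14] = 12, so this is optimal.

12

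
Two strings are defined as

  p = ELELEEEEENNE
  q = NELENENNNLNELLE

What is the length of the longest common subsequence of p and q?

7

Match E at p[1]=q[2], then L at p[2]=q[3], then E at p[3]=q[4], then E at p[5]=q[6], then N at p[10]=q[9], then N at p[11]=q[11], then E at p[12]=q[15] — 7 characters in the same relative order in both. dp[12][15] = 7 confirms this is the maximum.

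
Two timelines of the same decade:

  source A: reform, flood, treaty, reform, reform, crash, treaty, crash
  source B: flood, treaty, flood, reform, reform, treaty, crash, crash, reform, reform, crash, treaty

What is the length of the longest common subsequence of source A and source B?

6

Taking reform at source A[1]=source B[5]; then treaty at source A[3]=source B[6]; then reform at source A[4]=source B[9]; then reform at source A[5]=source B[10]; then crash at source A[6]=source B[11]; then treaty at source A[7]=source B[12] gives a common subsequence of length 6. The LCS DP gives dp[8][12] = 6, so this is optimal.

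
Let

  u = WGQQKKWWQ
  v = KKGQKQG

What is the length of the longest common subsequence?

Pick G (u #2, v #3), then Q (u #4, v #4), then K (u #6, v #5), then Q (u #9, v #6); all 4 characters appear in both, in order, and the DP table's final entry dp[9][7] is also 4, so no common subsequence is longer.

4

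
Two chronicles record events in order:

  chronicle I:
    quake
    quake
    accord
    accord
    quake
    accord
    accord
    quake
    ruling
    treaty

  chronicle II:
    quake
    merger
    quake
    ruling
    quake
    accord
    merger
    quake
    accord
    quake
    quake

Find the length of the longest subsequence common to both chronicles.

One common subsequence of length 6: quake [1,3], quake [2,5], accord [3,6], accord [4,9], quake [5,10], quake [8,11]. The LCS DP gives dp[10][11] = 6, so this is optimal.

6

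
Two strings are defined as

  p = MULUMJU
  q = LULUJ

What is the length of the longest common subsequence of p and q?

Let dp[i][j] be the LCS length of the first i characters of p and the first j characters of q. dp[i][j] = dp[i-1][j-1]+1 when the i-th and j-th characters match, else max(dp[i-1][j], dp[i][j-1]).
    ·  L  U  L  U  J
 ·  0  0  0  0  0  0
 M  0  0  0  0  0  0
 U  0  0  1  1  1  1
 L  0  1  1  2  2  2
 U  0  1  2  2  3  3
 M  0  1  2  2  3  3
 J  0  1  2  2  3  4
 U  0  1  2  2  3  4
dp[7][5] = 4. One LCS (by backtracking along matches): ULUJ.

4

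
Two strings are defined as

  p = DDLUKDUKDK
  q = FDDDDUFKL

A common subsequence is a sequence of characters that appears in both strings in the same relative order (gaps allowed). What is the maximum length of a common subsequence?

5

Match D (p #1, q #3), then D (p #2, q #4), then D (p #6, q #5), then U (p #7, q #6), then K (p #8, q #8) — 5 characters in the same relative order in both, and the DP table's final entry dp[10][9] is also 5, so no common subsequence is longer.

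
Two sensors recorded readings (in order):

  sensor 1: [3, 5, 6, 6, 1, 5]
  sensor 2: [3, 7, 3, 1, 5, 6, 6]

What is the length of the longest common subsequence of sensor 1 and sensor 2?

4

Match 3 at sensor 1[1]=sensor 2[3], 5 at sensor 1[2]=sensor 2[5], 6 at sensor 1[3]=sensor 2[6], 6 at sensor 1[4]=sensor 2[7] — 4 values in the same relative order in both. dp[6][7] = 4 confirms this is the maximum.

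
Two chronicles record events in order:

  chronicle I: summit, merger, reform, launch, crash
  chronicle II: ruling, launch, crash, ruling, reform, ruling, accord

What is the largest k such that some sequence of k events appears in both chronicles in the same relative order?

Match launch at chronicle I[4]=chronicle II[2]; then crash at chronicle I[5]=chronicle II[3] — 2 events in the same relative order in both. The LCS DP gives dp[5][7] = 2, so this is optimal.

2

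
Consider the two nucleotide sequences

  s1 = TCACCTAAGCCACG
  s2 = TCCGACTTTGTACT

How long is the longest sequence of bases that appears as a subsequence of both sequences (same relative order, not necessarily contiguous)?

Match T at s1[1]=s2[1], then C at s1[2]=s2[3], then A at s1[3]=s2[5], then C at s1[4]=s2[6], then T at s1[6]=s2[9], then G at s1[9]=s2[10], then A at s1[12]=s2[12], then C at s1[13]=s2[13] — 8 bases in the same relative order in both, and the DP table's final entry dp[14][14] is also 8, so no common subsequence is longer.

8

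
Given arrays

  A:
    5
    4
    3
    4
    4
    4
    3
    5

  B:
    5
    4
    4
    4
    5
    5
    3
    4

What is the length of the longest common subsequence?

5

Pick 5 [1,1] → 4 [2,2] → 4 [4,3] → 4 [5,4] → 4 [6,8]; all 5 values appear in both, in order, and the DP table's final entry dp[8][8] is also 5, so no common subsequence is longer.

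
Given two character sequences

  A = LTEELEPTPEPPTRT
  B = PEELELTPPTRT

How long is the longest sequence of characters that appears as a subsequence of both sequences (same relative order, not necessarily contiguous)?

One common subsequence of length 10: E [3,2], E [4,3], L [5,4], E [6,5], T [8,7], P [11,8], P [12,9], T [13,10], R [14,11], T [15,12]. dp[15][12] = 10 confirms this is the maximum.

10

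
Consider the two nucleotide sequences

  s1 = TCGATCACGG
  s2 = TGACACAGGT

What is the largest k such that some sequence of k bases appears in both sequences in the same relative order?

Let dp[i][j] be the LCS length of the first i bases of s1 and the first j bases of s2. dp[i][j] = dp[i-1][j-1]+1 when the i-th and j-th bases match, else max(dp[i-1][j], dp[i][j-1]).
    ·  T  G  A  C  A  C  A  G  G  T
 ·  0  0  0  0  0  0  0  0  0  0  0
 T  0  1  1  1  1  1  1  1  1  1  1
 C  0  1  1  1  2  2  2  2  2  2  2
 G  0  1  2  2  2  2  2  2  3  3  3
 A  0  1  2  3  3  3  3  3  3  3  3
 T  0  1  2  3  3  3  3  3  3  3  4
 C  0  1  2  3  4  4  4  4  4  4  4
 A  0  1  2  3  4  5  5  5  5  5  5
 C  0  1  2  3  4  5  6  6  6  6  6
 G  0  1  2  3  4  5  6  6  7  7  7
 G  0  1  2  3  4  5  6  6  7  8  8
dp[10][10] = 8. One LCS (by backtracking along matches): TGACACGG.

8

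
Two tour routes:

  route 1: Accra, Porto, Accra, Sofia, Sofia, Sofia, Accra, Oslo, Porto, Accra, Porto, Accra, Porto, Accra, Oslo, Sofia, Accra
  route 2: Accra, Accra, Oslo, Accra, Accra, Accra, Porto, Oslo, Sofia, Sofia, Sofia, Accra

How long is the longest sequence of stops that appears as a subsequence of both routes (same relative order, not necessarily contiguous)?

One common subsequence of length 9: Accra [1,1]; then Accra [3,2]; then Accra [7,4]; then Accra [10,5]; then Accra [12,6]; then Porto [13,7]; then Oslo [15,8]; then Sofia [16,11]; then Accra [17,12]. Since dp[17][12] = 9, nothing longer is possible.

9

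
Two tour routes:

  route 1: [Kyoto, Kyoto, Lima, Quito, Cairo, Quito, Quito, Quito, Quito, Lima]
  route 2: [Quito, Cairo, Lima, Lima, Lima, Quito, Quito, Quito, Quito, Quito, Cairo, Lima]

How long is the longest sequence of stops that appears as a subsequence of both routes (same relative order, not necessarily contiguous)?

One common subsequence of length 7: Lima [3,5], then Quito [4,6], then Quito [6,7], then Quito [7,8], then Quito [8,9], then Quito [9,10], then Lima [10,12]. The LCS DP gives dp[10][12] = 7, so this is optimal.

7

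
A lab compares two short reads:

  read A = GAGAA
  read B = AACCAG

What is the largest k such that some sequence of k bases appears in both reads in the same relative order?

3

Let dp[i][j] be the LCS length of the first i bases of read A and the first j bases of read B. dp[i][j] = dp[i-1][j-1]+1 when the i-th and j-th bases match, else max(dp[i-1][j], dp[i][j-1]).
    ·  A  A  C  C  A  G
 ·  0  0  0  0  0  0  0
 G  0  0  0  0  0  0  1
 A  0  1  1  1  1  1  1
 G  0  1  1  1  1  1  2
 A  0  1  2  2  2  2  2
 A  0  1  2  2  2  3  3
dp[5][6] = 3. One LCS (by backtracking along matches): AAA.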